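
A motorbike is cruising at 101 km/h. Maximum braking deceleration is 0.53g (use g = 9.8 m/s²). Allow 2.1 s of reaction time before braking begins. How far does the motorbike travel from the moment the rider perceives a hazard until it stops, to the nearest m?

Total stopping distance ≈ 135 m

101 km/h ÷ 3.6 = 28.0556 m/s.
a = 0.53 × 9.8 = 5.194 m/s².
Reaction distance = v·t_r = 28.0556 × 2.1 = 58.917 m.
Braking distance = v²/(2a) = 28.0556² / (2 × 5.194) = 787.117 / 10.388 = 75.772 m.
Total = 58.917 + 75.772 = 134.689 m.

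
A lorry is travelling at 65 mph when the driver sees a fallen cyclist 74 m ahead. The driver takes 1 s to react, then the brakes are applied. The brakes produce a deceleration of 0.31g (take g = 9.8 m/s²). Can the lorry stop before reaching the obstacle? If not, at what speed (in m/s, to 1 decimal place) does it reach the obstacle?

No — it strikes the obstacle at 23.9 m/s

65 mph × 0.44704 = 29.0576 m/s.
a = 0.31 × 9.8 = 3.038 m/s².
Reaction distance = 29.0576 × 1 = 29.058 m.
Braking distance needed to stop: v²/(2a) = 844.344 / 6.076 = 138.964 m, so total needed = 29.058 + 138.964 = 168.022 m > 74 m — it cannot stop.
Distance remaining when braking begins: 74 − 29.058 = 44.942 m.
v² = v₀² − 2a·d = 844.344 − 2 × 3.038 × 44.942 = 571.276 m²/s².
v = √571.276 = 23.901 m/s.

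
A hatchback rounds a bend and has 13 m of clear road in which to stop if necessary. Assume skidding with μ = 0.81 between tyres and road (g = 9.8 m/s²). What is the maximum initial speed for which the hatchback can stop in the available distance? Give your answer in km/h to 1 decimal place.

a = μg = 0.81 × 9.8 = 7.938 m/s².
v²/(2a) = d ⇒ v = √(2 × 7.938 × 13) = √206.39 = 14.3663 m/s.
14.3663 m/s × 3.6 = 51.719 km/h.

Maximum speed ≈ 51.7 km/h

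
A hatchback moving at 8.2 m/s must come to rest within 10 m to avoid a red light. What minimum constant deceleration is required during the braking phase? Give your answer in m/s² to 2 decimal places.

v² = 2a·d ⇒ a = v²/(2d) = 8.2000² / (2 × 10.000) = 67.240 / 20.000 = 3.3620 m/s².

Required deceleration ≈ 3.36 m/s²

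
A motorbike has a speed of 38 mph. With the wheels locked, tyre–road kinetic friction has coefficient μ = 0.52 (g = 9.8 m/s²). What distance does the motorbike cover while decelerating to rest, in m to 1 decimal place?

Braking distance ≈ 28.3 m

38 mph × 0.44704 = 16.9875 m/s.
a = μg = 0.52 × 9.8 = 5.096 m/s².
Braking distance = v²/(2a) = 16.9875² / (2 × 5.096) = 288.575 / 10.192 = 28.314 m.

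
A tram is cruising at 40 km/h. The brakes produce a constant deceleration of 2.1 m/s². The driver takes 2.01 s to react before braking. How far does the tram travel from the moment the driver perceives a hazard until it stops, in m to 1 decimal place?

40 km/h ÷ 3.6 = 11.1111 m/s.
Reaction distance = v·t_r = 11.1111 × 2.01 = 22.333 m.
Braking distance = v²/(2a) = 11.1111² / (2 × 2.100) = 123.457 / 4.200 = 29.395 m.
Total = 22.333 + 29.395 = 51.728 m.

Total stopping distance ≈ 51.7 m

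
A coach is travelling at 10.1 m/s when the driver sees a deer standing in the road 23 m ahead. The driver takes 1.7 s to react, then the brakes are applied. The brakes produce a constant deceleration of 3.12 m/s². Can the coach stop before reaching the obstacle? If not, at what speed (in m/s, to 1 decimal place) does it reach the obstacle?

Reaction distance = 10.1000 × 1.7 = 17.170 m.
Braking distance needed to stop: v²/(2a) = 102.010 / 6.240 = 16.348 m, so total needed = 17.170 + 16.348 = 33.518 m > 23 m — it cannot stop.
Distance remaining when braking begins: 23 − 17.170 = 5.830 m.
v² = v₀² − 2a·d = 102.010 − 2 × 3.120 × 5.830 = 65.631 m²/s².
v = √65.631 = 8.101 m/s.

No — it strikes the obstacle at 8.1 m/s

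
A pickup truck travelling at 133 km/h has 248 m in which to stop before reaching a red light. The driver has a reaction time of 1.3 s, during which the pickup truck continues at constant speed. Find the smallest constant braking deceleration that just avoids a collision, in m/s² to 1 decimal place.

133 km/h ÷ 3.6 = 36.9444 m/s.
Distance covered during reaction = 36.9444 × 1.3 = 48.028 m.
Distance available for braking: 248 − 48.028 = 199.972 m.
v² = 2a·d ⇒ a = v²/(2d) = 36.9444² / (2 × 199.972) = 1364.889 / 399.944 = 3.4127 m/s².

Required deceleration ≈ 3.4 m/s²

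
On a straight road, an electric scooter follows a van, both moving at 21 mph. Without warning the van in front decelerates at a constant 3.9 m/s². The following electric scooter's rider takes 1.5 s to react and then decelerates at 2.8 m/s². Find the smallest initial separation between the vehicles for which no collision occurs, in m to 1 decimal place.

21 mph × 0.44704 = 9.3878 m/s.
Leader travels v²/(2a_L) = 88.131 / 7.800 = 11.299 m before stopping.
Follower covers v·t_r = 9.3878 × 1.5 = 14.082 m while reacting, then v²/(2a_F) = 88.131 / 5.600 = 15.738 m while braking, for a total of 14.082 + 15.738 = 29.820 m.
Since a_F ≤ a_L and the follower starts braking later, the follower is never slower than the leader, so the closest approach is when both have stopped.
Minimum gap = 29.820 − 11.299 = 18.521 m.

Minimum gap ≈ 18.5 m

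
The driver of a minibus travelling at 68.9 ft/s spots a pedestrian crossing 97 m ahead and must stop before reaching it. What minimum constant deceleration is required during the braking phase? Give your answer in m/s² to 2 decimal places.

68.9 ft/s × 0.3048 = 21.0007 m/s.
v² = 2a·d ⇒ a = v²/(2d) = 21.0007² / (2 × 97.000) = 441.029 / 194.000 = 2.2733 m/s².

Required deceleration ≈ 2.27 m/s²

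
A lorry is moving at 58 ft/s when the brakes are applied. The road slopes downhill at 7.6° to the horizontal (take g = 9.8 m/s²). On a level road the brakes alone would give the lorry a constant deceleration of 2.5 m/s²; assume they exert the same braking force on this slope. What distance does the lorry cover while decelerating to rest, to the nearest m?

Braking distance ≈ 130 m

58 ft/s × 0.3048 = 17.6784 m/s.
Gravity along the downhill slope reduces the braking deceleration: a_eff = 2.500 − 9.8·sin 7.6° = 2.500 − 1.296 = 1.204 m/s².
Braking distance = v²/(2a) = 17.6784² / (2 × 1.204) = 312.526 / 2.408 = 129.787 m.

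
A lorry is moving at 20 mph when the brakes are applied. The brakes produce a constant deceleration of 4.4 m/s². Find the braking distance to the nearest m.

Braking distance ≈ 9 m

20 mph × 0.44704 = 8.9408 m/s.
Braking distance = v²/(2a) = 8.9408² / (2 × 4.400) = 79.938 / 8.800 = 9.084 m.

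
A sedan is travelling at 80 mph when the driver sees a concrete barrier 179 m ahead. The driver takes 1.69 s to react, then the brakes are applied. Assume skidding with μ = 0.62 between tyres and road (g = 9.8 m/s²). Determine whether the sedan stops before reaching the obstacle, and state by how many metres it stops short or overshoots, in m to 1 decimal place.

80 mph × 0.44704 = 35.7632 m/s.
a = μg = 0.62 × 9.8 = 6.076 m/s².
Reaction distance = 35.7632 × 1.69 = 60.440 m.
Braking distance = v²/(2a) = 1279.006 / 12.152 = 105.251 m.
Total stopping distance = 60.440 + 105.251 = 165.691 m, vs 179 m available — it stops with 179 − 165.691 = 13.309 m to spare.

Yes — it stops 13.3 m short of the obstacle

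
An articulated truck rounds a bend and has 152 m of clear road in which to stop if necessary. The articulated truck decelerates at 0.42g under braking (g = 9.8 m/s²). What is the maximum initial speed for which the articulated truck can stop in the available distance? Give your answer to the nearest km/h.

a = 0.42 × 9.8 = 4.116 m/s².
v²/(2a) = d ⇒ v = √(2 × 4.116 × 152) = √1251.26 = 35.3732 m/s.
35.3732 m/s × 3.6 = 127.344 km/h.

Maximum speed ≈ 127 km/h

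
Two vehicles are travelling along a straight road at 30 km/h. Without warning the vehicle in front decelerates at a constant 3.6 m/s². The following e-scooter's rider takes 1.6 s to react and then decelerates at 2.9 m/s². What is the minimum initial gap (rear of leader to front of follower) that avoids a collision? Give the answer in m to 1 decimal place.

30 km/h ÷ 3.6 = 8.3333 m/s.
Leader travels v²/(2a_L) = 69.444 / 7.200 = 9.645 m before stopping.
Follower covers v·t_r = 8.3333 × 1.6 = 13.333 m while reacting, then v²/(2a_F) = 69.444 / 5.800 = 11.973 m while braking, for a total of 13.333 + 11.973 = 25.306 m.
Since a_F ≤ a_L and the follower starts braking later, the follower is never slower than the leader, so the closest approach is when both have stopped.
Minimum gap = 25.306 − 9.645 = 15.661 m.

Minimum gap ≈ 15.7 m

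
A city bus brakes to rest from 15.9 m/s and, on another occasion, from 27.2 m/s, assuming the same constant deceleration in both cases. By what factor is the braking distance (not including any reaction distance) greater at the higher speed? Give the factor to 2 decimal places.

Factor ≈ 2.93

Braking distance d = v²/(2a), so with a fixed, d ∝ v².
Factor = (27.2/15.9)² = 1.7107² = 2.9265.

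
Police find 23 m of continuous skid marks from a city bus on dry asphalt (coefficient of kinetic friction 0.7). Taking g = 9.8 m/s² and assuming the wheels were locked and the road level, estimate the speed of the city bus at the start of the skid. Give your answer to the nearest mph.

Initial speed ≈ 40 mph

Deceleration a = μg = 0.7 × 9.8 = 6.860 m/s².
v = √(2a·d) = √(2 × 6.860 × 23) = √315.560 = 17.7640 m/s.
= 17.7640 ÷ 0.44704 = 39.737 mph.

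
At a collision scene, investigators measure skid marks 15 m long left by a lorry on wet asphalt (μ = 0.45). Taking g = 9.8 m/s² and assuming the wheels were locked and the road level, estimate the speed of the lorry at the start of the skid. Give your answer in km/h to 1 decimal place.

Initial speed ≈ 41.4 km/h

Deceleration a = μg = 0.45 × 9.8 = 4.410 m/s².
v = √(2a·d) = √(2 × 4.410 × 15) = √132.300 = 11.5022 m/s.
= 11.5022 × 3.6 = 41.408 km/h.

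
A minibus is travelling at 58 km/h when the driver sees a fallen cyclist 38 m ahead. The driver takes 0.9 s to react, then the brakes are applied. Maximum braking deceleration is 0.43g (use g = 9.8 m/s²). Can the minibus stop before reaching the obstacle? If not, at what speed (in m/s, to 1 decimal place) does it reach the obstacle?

58 km/h ÷ 3.6 = 16.1111 m/s.
a = 0.43 × 9.8 = 4.214 m/s².
Reaction distance = 16.1111 × 0.9 = 14.500 m.
Braking distance needed to stop: v²/(2a) = 259.568 / 8.428 = 30.798 m, so total needed = 14.500 + 30.798 = 45.298 m > 38 m — it cannot stop.
Distance remaining when braking begins: 38 − 14.500 = 23.500 m.
v² = v₀² − 2a·d = 259.568 − 2 × 4.214 × 23.500 = 61.510 m²/s².
v = √61.510 = 7.843 m/s.

No — it strikes the obstacle at 7.8 m/s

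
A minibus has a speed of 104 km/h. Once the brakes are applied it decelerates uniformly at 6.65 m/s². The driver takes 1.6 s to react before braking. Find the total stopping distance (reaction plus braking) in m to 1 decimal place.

104 km/h ÷ 3.6 = 28.8889 m/s.
Reaction distance = v·t_r = 28.8889 × 1.6 = 46.222 m.
Braking distance = v²/(2a) = 28.8889² / (2 × 6.650) = 834.569 / 13.300 = 62.750 m.
Total = 46.222 + 62.750 = 108.972 m.

Total stopping distance ≈ 109.0 m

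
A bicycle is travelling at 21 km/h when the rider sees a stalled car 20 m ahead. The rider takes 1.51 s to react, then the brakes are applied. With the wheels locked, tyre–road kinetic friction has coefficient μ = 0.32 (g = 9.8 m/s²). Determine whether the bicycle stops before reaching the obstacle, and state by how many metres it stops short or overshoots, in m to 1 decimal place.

21 km/h ÷ 3.6 = 5.8333 m/s.
a = μg = 0.32 × 9.8 = 3.136 m/s².
Reaction distance = 5.8333 × 1.51 = 8.808 m.
Braking distance = v²/(2a) = 34.027 / 6.272 = 5.425 m.
Total stopping distance = 8.808 + 5.425 = 14.233 m, vs 20 m available — it stops with 20 − 14.233 = 5.767 m to spare.

Yes — it stops 5.8 m short of the obstacle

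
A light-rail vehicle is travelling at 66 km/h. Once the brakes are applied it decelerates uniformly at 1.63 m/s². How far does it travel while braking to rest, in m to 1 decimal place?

Braking distance ≈ 103.1 m

66 km/h ÷ 3.6 = 18.3333 m/s.
Braking distance = v²/(2a) = 18.3333² / (2 × 1.630) = 336.110 / 3.260 = 103.101 m.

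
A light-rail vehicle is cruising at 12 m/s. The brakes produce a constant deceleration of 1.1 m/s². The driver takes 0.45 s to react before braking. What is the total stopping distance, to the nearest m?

Reaction distance = v·t_r = 12.0000 × 0.45 = 5.400 m.
Braking distance = v²/(2a) = 12.0000² / (2 × 1.100) = 144.000 / 2.200 = 65.455 m.
Total = 5.400 + 65.455 = 70.855 m.

Total stopping distance ≈ 71 m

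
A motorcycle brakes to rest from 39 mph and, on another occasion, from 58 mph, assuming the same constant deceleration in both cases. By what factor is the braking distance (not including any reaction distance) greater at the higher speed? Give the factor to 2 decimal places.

Factor ≈ 2.21

Braking distance d = v²/(2a), so with a fixed, d ∝ v².
Factor = (58/39)² = 1.4872² = 2.2118.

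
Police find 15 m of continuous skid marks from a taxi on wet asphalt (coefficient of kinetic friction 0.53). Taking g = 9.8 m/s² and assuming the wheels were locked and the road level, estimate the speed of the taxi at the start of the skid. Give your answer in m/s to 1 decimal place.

Initial speed ≈ 12.5 m/s

Deceleration a = μg = 0.53 × 9.8 = 5.194 m/s².
v = √(2a·d) = √(2 × 5.194 × 15) = √155.820 = 12.4828 m/s.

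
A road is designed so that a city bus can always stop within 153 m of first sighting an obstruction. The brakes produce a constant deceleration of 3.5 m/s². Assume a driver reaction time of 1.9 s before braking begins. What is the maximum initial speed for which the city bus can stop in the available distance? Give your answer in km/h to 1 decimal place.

Stopping distance: v·t_r + v²/(2a) = 153 with t_r = 1.9 s and a = 3.500 m/s².
So v² + 13.300 v − 1071.00 = 0.
Positive root: v = −a·t_r + √((a·t_r)² + 2a·d) = −6.650 + √(44.223 + 1071.00) = 26.7450 m/s.
26.7450 m/s × 3.6 = 96.282 km/h.

Maximum speed ≈ 96.3 km/h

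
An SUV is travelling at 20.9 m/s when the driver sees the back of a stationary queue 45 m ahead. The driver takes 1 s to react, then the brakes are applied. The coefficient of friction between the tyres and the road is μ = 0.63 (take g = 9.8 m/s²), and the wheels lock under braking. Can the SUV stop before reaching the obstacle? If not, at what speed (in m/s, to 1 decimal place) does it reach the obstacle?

a = μg = 0.63 × 9.8 = 6.174 m/s².
Reaction distance = 20.9000 × 1 = 20.900 m.
Braking distance needed to stop: v²/(2a) = 436.810 / 12.348 = 35.375 m, so total needed = 20.900 + 35.375 = 56.275 m > 45 m — it cannot stop.
Distance remaining when braking begins: 45 − 20.900 = 24.100 m.
v² = v₀² − 2a·d = 436.810 − 2 × 6.174 × 24.100 = 139.223 m²/s².
v = √139.223 = 11.799 m/s.

No — it strikes the obstacle at 11.8 m/s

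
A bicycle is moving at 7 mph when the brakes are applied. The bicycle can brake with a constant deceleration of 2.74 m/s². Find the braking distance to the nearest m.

7 mph × 0.44704 = 3.1293 m/s.
Braking distance = v²/(2a) = 3.1293² / (2 × 2.740) = 9.793 / 5.480 = 1.787 m.

Braking distance ≈ 2 m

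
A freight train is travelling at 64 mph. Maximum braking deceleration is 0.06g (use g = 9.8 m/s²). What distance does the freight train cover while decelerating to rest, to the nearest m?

Braking distance ≈ 696 m

64 mph × 0.44704 = 28.6106 m/s.
a = 0.06 × 9.8 = 0.588 m/s².
Braking distance = v²/(2a) = 28.6106² / (2 × 0.588) = 818.566 / 1.176 = 696.060 m.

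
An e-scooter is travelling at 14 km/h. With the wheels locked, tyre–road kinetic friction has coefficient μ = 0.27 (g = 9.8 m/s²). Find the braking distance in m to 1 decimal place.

Braking distance ≈ 2.9 m

14 km/h ÷ 3.6 = 3.8889 m/s.
a = μg = 0.27 × 9.8 = 2.646 m/s².
Braking distance = v²/(2a) = 3.8889² / (2 × 2.646) = 15.124 / 5.292 = 2.858 m.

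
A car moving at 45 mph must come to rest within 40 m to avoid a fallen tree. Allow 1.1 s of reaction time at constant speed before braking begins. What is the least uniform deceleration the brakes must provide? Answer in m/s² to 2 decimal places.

Required deceleration ≈ 11.32 m/s²

45 mph × 0.44704 = 20.1168 m/s.
Distance covered during reaction = 20.1168 × 1.1 = 22.128 m.
Distance available for braking: 40 − 22.128 = 17.872 m.
v² = 2a·d ⇒ a = v²/(2d) = 20.1168² / (2 × 17.872) = 404.686 / 35.744 = 11.3218 m/s².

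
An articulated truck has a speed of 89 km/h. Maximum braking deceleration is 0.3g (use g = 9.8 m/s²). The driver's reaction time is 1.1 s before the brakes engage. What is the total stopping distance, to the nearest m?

89 km/h ÷ 3.6 = 24.7222 m/s.
a = 0.3 × 9.8 = 2.940 m/s².
Reaction distance = v·t_r = 24.7222 × 1.1 = 27.194 m.
Braking distance = v²/(2a) = 24.7222² / (2 × 2.940) = 611.187 / 5.880 = 103.943 m.
Total = 27.194 + 103.943 = 131.137 m.

Total stopping distance ≈ 131 m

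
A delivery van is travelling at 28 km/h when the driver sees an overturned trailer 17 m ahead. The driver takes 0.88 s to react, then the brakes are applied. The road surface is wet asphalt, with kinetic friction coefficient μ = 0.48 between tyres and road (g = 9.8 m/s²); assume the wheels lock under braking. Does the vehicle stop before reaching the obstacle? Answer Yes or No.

Yes

28 km/h ÷ 3.6 = 7.7778 m/s.
a = μg = 0.48 × 9.8 = 4.704 m/s².
Reaction distance = 7.7778 × 0.88 = 6.844 m.
Braking distance = v²/(2a) = 60.494 / 9.408 = 6.430 m.
Total stopping distance = 6.844 + 6.430 = 13.274 m, vs 17 m available — it stops with 17 − 13.274 = 3.726 m to spare.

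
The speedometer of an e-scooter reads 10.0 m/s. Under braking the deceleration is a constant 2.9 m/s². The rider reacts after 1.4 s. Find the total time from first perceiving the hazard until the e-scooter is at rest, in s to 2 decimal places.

Total time ≈ 4.85 s

Braking time = v/a = 10.0000 / 2.900 = 3.448 s.
Total = 1.4 + 3.448 = 4.848 s.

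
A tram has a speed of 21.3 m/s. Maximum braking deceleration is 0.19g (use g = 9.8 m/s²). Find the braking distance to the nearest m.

a = 0.19 × 9.8 = 1.862 m/s².
Braking distance = v²/(2a) = 21.3000² / (2 × 1.862) = 453.690 / 3.724 = 121.829 m.

Braking distance ≈ 122 m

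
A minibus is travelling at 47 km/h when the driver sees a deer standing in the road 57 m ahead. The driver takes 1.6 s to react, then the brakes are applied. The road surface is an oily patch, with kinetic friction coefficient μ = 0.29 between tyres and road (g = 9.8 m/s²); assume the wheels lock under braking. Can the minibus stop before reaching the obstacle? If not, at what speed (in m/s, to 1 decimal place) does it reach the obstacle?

47 km/h ÷ 3.6 = 13.0556 m/s.
a = μg = 0.29 × 9.8 = 2.842 m/s².
Reaction distance = 13.0556 × 1.6 = 20.889 m.
Braking distance = v²/(2a) = 170.449 / 5.684 = 29.988 m.
Total stopping distance = 20.889 + 29.988 = 50.877 m, vs 57 m available — it stops with 57 − 50.877 = 6.123 m to spare.

Yes — it stops about 6.1 m short of the obstacle, so it never reaches it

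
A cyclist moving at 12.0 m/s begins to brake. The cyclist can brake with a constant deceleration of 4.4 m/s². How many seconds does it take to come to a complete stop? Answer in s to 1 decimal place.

Braking time = v/a = 12.0000 / 4.400 = 2.727 s.

Braking time ≈ 2.7 s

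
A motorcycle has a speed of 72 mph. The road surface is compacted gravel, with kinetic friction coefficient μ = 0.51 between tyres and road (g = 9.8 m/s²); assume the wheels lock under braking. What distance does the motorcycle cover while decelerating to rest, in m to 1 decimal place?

72 mph × 0.44704 = 32.1869 m/s.
a = μg = 0.51 × 9.8 = 4.998 m/s².
Braking distance = v²/(2a) = 32.1869² / (2 × 4.998) = 1035.997 / 9.996 = 103.641 m.

Braking distance ≈ 103.6 m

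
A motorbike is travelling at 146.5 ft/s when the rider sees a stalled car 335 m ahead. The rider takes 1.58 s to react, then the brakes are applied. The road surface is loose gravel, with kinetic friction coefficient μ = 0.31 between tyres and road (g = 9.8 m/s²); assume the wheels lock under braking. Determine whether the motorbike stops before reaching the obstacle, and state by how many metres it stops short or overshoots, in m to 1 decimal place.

No — it overshoots by 63.7 m

146.5 ft/s × 0.3048 = 44.6532 m/s.
a = μg = 0.31 × 9.8 = 3.038 m/s².
Reaction distance = 44.6532 × 1.58 = 70.552 m.
Braking distance = v²/(2a) = 1993.908 / 6.076 = 328.161 m.
Total stopping distance = 70.552 + 328.161 = 398.713 m, vs 335 m available — it cannot stop in time and overshoots by 398.713 − 335 = 63.713 m.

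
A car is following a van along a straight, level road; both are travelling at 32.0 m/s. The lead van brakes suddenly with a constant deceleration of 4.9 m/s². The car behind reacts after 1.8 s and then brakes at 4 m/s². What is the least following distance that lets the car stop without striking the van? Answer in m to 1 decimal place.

Minimum gap ≈ 81.1 m

Leader travels v²/(2a_L) = 1024.000 / 9.800 = 104.490 m before stopping.
Follower covers v·t_r = 32.0000 × 1.8 = 57.600 m while reacting, then v²/(2a_F) = 1024.000 / 8.000 = 128.000 m while braking, for a total of 57.600 + 128.000 = 185.600 m.
Since a_F ≤ a_L and the follower starts braking later, the follower is never slower than the leader, so the closest approach is when both have stopped.
Minimum gap = 185.600 − 104.490 = 81.110 m.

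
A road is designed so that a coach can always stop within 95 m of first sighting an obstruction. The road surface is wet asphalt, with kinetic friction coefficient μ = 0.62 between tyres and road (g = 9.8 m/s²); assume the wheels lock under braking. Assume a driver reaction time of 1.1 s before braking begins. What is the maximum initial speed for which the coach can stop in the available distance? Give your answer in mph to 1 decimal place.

Maximum speed ≈ 62.5 mph

a = μg = 0.62 × 9.8 = 6.076 m/s².
Stopping distance: v·t_r + v²/(2a) = 95 with t_r = 1.1 s and a = 6.076 m/s².
So v² + 13.367 v − 1154.44 = 0.
Positive root: v = −a·t_r + √((a·t_r)² + 2a·d) = −6.684 + √(44.676 + 1154.44) = 27.9443 m/s.
27.9443 m/s ÷ 0.44704 = 62.510 mph.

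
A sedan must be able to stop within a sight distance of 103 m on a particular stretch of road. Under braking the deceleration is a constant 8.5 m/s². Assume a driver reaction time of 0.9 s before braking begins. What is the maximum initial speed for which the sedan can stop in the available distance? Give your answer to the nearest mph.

Stopping distance: v·t_r + v²/(2a) = 103 with t_r = 0.9 s and a = 8.500 m/s².
So v² + 15.300 v − 1751.00 = 0.
Positive root: v = −a·t_r + √((a·t_r)² + 2a·d) = −7.650 + √(58.523 + 1751.00) = 34.8885 m/s.
34.8885 m/s ÷ 0.44704 = 78.043 mph.

Maximum speed ≈ 78 mph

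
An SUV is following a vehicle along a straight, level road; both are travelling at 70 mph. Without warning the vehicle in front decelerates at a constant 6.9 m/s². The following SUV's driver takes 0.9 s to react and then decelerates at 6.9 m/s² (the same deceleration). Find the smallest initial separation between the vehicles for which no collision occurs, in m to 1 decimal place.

Minimum gap ≈ 28.2 m

70 mph × 0.44704 = 31.2928 m/s.
Leader travels v²/(2a_L) = 979.239 / 13.800 = 70.959 m before stopping.
Follower covers v·t_r = 31.2928 × 0.9 = 28.164 m while reacting, then v²/(2a_F) = 979.239 / 13.800 = 70.959 m while braking, for a total of 28.164 + 70.959 = 99.123 m.
Since a_F ≤ a_L and the follower starts braking later, the follower is never slower than the leader, so the closest approach is when both have stopped.
Minimum gap = 99.123 − 70.959 = 28.164 m.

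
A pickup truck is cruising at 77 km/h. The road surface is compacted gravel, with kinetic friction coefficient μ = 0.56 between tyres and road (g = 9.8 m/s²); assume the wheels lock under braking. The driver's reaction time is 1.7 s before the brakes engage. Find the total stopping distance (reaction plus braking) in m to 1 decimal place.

77 km/h ÷ 3.6 = 21.3889 m/s.
a = μg = 0.56 × 9.8 = 5.488 m/s².
Reaction distance = v·t_r = 21.3889 × 1.7 = 36.361 m.
Braking distance = v²/(2a) = 21.3889² / (2 × 5.488) = 457.485 / 10.976 = 41.680 m.
Total = 36.361 + 41.680 = 78.041 m.

Total stopping distance ≈ 78.0 m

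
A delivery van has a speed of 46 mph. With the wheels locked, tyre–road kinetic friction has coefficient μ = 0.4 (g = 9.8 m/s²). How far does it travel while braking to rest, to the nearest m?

46 mph × 0.44704 = 20.5638 m/s.
a = μg = 0.4 × 9.8 = 3.920 m/s².
Braking distance = v²/(2a) = 20.5638² / (2 × 3.920) = 422.870 / 7.840 = 53.938 m.

Braking distance ≈ 54 m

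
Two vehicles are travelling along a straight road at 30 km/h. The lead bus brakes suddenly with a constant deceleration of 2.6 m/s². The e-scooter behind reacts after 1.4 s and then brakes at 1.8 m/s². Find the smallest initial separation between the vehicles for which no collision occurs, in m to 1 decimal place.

Minimum gap ≈ 17.6 m

30 km/h ÷ 3.6 = 8.3333 m/s.
Leader travels v²/(2a_L) = 69.444 / 5.200 = 13.355 m before stopping.
Follower covers v·t_r = 8.3333 × 1.4 = 11.667 m while reacting, then v²/(2a_F) = 69.444 / 3.600 = 19.290 m while braking, for a total of 11.667 + 19.290 = 30.957 m.
Since a_F ≤ a_L and the follower starts braking later, the follower is never slower than the leader, so the closest approach is when both have stopped.
Minimum gap = 30.957 − 13.355 = 17.602 m.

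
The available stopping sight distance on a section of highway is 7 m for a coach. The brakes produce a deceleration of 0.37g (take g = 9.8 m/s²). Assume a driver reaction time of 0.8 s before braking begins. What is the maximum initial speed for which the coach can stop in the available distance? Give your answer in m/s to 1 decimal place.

Maximum speed ≈ 4.8 m/s

a = 0.37 × 9.8 = 3.626 m/s².
Stopping distance: v·t_r + v²/(2a) = 7 with t_r = 0.8 s and a = 3.626 m/s².
So v² + 5.802 v − 50.76 = 0.
Positive root: v = −a·t_r + √((a·t_r)² + 2a·d) = −2.901 + √(8.416 + 50.76) = 4.7916 m/s.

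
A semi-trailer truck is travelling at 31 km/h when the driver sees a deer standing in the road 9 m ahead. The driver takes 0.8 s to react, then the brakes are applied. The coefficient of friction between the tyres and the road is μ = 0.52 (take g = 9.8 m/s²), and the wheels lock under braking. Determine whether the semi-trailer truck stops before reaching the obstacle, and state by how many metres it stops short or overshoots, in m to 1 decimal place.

No — it overshoots by 5.2 m

31 km/h ÷ 3.6 = 8.6111 m/s.
a = μg = 0.52 × 9.8 = 5.096 m/s².
Reaction distance = 8.6111 × 0.8 = 6.889 m.
Braking distance = v²/(2a) = 74.151 / 10.192 = 7.275 m.
Total stopping distance = 6.889 + 7.275 = 14.164 m, vs 9 m available — it cannot stop in time and overshoots by 14.164 − 9 = 5.164 m.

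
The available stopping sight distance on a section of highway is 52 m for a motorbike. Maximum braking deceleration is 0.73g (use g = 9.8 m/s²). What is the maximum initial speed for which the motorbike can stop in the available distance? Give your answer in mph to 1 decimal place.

Maximum speed ≈ 61.0 mph

a = 0.73 × 9.8 = 7.154 m/s².
v²/(2a) = d ⇒ v = √(2 × 7.154 × 52) = √744.02 = 27.2767 m/s.
27.2767 m/s ÷ 0.44704 = 61.016 mph.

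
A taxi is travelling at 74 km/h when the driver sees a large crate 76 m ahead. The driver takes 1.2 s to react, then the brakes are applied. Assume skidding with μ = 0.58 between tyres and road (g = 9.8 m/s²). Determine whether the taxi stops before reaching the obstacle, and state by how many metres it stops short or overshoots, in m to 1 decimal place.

Yes — it stops 14.2 m short of the obstacle

74 km/h ÷ 3.6 = 20.5556 m/s.
a = μg = 0.58 × 9.8 = 5.684 m/s².
Reaction distance = 20.5556 × 1.2 = 24.667 m.
Braking distance = v²/(2a) = 422.533 / 11.368 = 37.169 m.
Total stopping distance = 24.667 + 37.169 = 61.836 m, vs 76 m available — it stops with 76 − 61.836 = 14.164 m to spare.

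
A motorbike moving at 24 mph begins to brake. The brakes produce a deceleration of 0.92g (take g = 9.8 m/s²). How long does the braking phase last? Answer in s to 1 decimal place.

24 mph × 0.44704 = 10.7290 m/s.
a = 0.92 × 9.8 = 9.016 m/s².
Braking time = v/a = 10.7290 / 9.016 = 1.190 s.

Braking time ≈ 1.2 s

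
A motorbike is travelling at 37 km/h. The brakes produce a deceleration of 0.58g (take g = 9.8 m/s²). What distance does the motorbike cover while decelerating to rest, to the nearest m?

Braking distance ≈ 9 m

37 km/h ÷ 3.6 = 10.2778 m/s.
a = 0.58 × 9.8 = 5.684 m/s².
Braking distance = v²/(2a) = 10.2778² / (2 × 5.684) = 105.633 / 11.368 = 9.292 m.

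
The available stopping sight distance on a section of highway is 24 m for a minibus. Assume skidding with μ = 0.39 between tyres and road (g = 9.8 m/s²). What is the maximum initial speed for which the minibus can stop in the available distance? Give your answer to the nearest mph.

Maximum speed ≈ 30 mph

a = μg = 0.39 × 9.8 = 3.822 m/s².
v²/(2a) = d ⇒ v = √(2 × 3.822 × 24) = √183.46 = 13.5447 m/s.
13.5447 m/s ÷ 0.44704 = 30.299 mph.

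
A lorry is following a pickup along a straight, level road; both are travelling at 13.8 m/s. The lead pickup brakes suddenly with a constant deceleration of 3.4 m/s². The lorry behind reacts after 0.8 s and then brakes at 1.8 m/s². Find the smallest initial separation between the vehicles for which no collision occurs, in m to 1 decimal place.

Leader travels v²/(2a_L) = 190.440 / 6.800 = 28.006 m before stopping.
Follower covers v·t_r = 13.8000 × 0.8 = 11.040 m while reacting, then v²/(2a_F) = 190.440 / 3.600 = 52.900 m while braking, for a total of 11.040 + 52.900 = 63.940 m.
Since a_F ≤ a_L and the follower starts braking later, the follower is never slower than the leader, so the closest approach is when both have stopped.
Minimum gap = 63.940 − 28.006 = 35.934 m.

Minimum gap ≈ 35.9 m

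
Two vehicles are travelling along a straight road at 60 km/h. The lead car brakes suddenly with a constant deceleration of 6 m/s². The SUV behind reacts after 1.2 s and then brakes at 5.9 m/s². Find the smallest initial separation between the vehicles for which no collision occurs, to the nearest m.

Minimum gap ≈ 20 m

60 km/h ÷ 3.6 = 16.6667 m/s.
Leader travels v²/(2a_L) = 277.779 / 12.000 = 23.148 m before stopping.
Follower covers v·t_r = 16.6667 × 1.2 = 20.000 m while reacting, then v²/(2a_F) = 277.779 / 11.800 = 23.541 m while braking, for a total of 20.000 + 23.541 = 43.541 m.
Since a_F ≤ a_L and the follower starts braking later, the follower is never slower than the leader, so the closest approach is when both have stopped.
Minimum gap = 43.541 − 23.148 = 20.393 m.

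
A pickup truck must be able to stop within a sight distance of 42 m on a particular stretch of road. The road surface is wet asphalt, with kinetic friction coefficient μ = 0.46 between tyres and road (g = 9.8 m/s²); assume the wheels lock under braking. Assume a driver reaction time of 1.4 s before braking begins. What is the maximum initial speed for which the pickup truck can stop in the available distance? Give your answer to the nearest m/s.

a = μg = 0.46 × 9.8 = 4.508 m/s².
Stopping distance: v·t_r + v²/(2a) = 42 with t_r = 1.4 s and a = 4.508 m/s².
So v² + 12.622 v − 378.67 = 0.
Positive root: v = −a·t_r + √((a·t_r)² + 2a·d) = −6.311 + √(39.829 + 378.67) = 14.1462 m/s.

Maximum speed ≈ 14 m/s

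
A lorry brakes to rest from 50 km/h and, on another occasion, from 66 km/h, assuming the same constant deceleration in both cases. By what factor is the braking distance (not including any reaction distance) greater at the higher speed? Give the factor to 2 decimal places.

Factor ≈ 1.74

Braking distance d = v²/(2a), so with a fixed, d ∝ v².
Factor = (66/50)² = 1.3200² = 1.7424.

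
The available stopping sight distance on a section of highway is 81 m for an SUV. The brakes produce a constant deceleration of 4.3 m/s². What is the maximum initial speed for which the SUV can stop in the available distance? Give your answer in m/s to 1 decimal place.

v²/(2a) = d ⇒ v = √(2 × 4.300 × 81) = √696.60 = 26.3932 m/s.

Maximum speed ≈ 26.4 m/s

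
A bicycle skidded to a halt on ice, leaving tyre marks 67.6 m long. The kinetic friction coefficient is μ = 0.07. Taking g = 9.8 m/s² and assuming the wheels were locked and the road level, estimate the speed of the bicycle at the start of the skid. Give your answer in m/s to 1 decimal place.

Deceleration a = μg = 0.07 × 9.8 = 0.686 m/s².
v = √(2a·d) = √(2 × 0.686 × 67.6) = √92.747 = 9.6305 m/s.

Initial speed ≈ 9.6 m/s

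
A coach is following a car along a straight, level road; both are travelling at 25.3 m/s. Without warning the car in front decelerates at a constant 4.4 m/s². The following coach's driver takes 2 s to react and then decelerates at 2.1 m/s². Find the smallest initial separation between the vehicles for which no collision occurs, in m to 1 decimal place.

Minimum gap ≈ 130.3 m

Leader travels v²/(2a_L) = 640.090 / 8.800 = 72.737 m before stopping.
Follower covers v·t_r = 25.3000 × 2 = 50.600 m while reacting, then v²/(2a_F) = 640.090 / 4.200 = 152.402 m while braking, for a total of 50.600 + 152.402 = 203.002 m.
Since a_F ≤ a_L and the follower starts braking later, the follower is never slower than the leader, so the closest approach is when both have stopped.
Minimum gap = 203.002 − 72.737 = 130.265 m.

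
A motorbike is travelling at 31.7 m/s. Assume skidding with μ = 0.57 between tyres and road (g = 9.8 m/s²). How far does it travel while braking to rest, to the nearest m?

Braking distance ≈ 90 m

a = μg = 0.57 × 9.8 = 5.586 m/s².
Braking distance = v²/(2a) = 31.7000² / (2 × 5.586) = 1004.890 / 11.172 = 89.947 m.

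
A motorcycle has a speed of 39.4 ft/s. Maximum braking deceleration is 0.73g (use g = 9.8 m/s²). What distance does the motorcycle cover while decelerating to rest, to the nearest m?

39.4 ft/s × 0.3048 = 12.0091 m/s.
a = 0.73 × 9.8 = 7.154 m/s².
Braking distance = v²/(2a) = 12.0091² / (2 × 7.154) = 144.218 / 14.308 = 10.080 m.

Braking distance ≈ 10 m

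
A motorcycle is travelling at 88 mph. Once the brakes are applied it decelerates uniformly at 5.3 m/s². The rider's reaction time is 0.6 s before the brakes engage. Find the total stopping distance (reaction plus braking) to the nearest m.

88 mph × 0.44704 = 39.3395 m/s.
Reaction distance = v·t_r = 39.3395 × 0.6 = 23.604 m.
Braking distance = v²/(2a) = 39.3395² / (2 × 5.300) = 1547.596 / 10.600 = 146.000 m.
Total = 23.604 + 146.000 = 169.604 m.

Total stopping distance ≈ 170 m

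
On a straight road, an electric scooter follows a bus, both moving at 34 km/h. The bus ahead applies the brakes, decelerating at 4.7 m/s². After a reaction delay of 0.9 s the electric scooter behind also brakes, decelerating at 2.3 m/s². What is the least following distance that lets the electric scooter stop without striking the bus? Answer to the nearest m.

Minimum gap ≈ 18 m

34 km/h ÷ 3.6 = 9.4444 m/s.
Leader travels v²/(2a_L) = 89.197 / 9.400 = 9.489 m before stopping.
Follower covers v·t_r = 9.4444 × 0.9 = 8.500 m while reacting, then v²/(2a_F) = 89.197 / 4.600 = 19.391 m while braking, for a total of 8.500 + 19.391 = 27.891 m.
Since a_F ≤ a_L and the follower starts braking later, the follower is never slower than the leader, so the closest approach is when both have stopped.
Minimum gap = 27.891 − 9.489 = 18.402 m.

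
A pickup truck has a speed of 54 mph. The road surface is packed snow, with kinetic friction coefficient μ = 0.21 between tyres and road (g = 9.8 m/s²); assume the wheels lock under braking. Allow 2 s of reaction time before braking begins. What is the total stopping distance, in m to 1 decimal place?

Total stopping distance ≈ 189.9 m

54 mph × 0.44704 = 24.1402 m/s.
a = μg = 0.21 × 9.8 = 2.058 m/s².
Reaction distance = v·t_r = 24.1402 × 2 = 48.280 m.
Braking distance = v²/(2a) = 24.1402² / (2 × 2.058) = 582.749 / 4.116 = 141.581 m.
Total = 48.280 + 141.581 = 189.861 m.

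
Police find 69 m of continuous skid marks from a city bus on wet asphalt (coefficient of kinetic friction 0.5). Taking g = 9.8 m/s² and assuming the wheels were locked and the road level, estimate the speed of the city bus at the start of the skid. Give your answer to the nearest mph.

Initial speed ≈ 58 mph

Deceleration a = μg = 0.5 × 9.8 = 4.900 m/s².
v = √(2a·d) = √(2 × 4.900 × 69) = √676.200 = 26.0038 m/s.
= 26.0038 ÷ 0.44704 = 58.169 mph.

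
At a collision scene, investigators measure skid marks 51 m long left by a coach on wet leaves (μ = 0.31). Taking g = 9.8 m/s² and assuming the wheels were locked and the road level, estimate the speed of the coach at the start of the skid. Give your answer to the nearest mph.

Deceleration a = μg = 0.31 × 9.8 = 3.038 m/s².
v = √(2a·d) = √(2 × 3.038 × 51) = √309.876 = 17.6033 m/s.
= 17.6033 ÷ 0.44704 = 39.377 mph.

Initial speed ≈ 39 mph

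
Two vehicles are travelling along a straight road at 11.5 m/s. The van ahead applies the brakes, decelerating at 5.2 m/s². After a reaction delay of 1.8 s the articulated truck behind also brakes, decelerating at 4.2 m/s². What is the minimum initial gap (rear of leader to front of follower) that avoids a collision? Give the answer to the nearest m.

Minimum gap ≈ 24 m

Leader travels v²/(2a_L) = 132.250 / 10.400 = 12.716 m before stopping.
Follower covers v·t_r = 11.5000 × 1.8 = 20.700 m while reacting, then v²/(2a_F) = 132.250 / 8.400 = 15.744 m while braking, for a total of 20.700 + 15.744 = 36.444 m.
Since a_F ≤ a_L and the follower starts braking later, the follower is never slower than the leader, so the closest approach is when both have stopped.
Minimum gap = 36.444 − 12.716 = 23.728 m.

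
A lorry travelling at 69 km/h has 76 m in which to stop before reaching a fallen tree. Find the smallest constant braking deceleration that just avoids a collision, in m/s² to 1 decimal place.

69 km/h ÷ 3.6 = 19.1667 m/s.
v² = 2a·d ⇒ a = v²/(2d) = 19.1667² / (2 × 76.000) = 367.362 / 152.000 = 2.4169 m/s².

Required deceleration ≈ 2.4 m/s²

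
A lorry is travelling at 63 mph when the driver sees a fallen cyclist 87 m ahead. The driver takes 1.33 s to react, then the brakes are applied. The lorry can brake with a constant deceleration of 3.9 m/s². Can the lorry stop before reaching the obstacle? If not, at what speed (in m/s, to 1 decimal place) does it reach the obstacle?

63 mph × 0.44704 = 28.1635 m/s.
Reaction distance = 28.1635 × 1.33 = 37.457 m.
Braking distance needed to stop: v²/(2a) = 793.183 / 7.800 = 101.690 m, so total needed = 37.457 + 101.690 = 139.147 m > 87 m — it cannot stop.
Distance remaining when braking begins: 87 − 37.457 = 49.543 m.
v² = v₀² − 2a·d = 793.183 − 2 × 3.900 × 49.543 = 406.748 m²/s².
v = √406.748 = 20.168 m/s.

No — it strikes the obstacle at 20.2 m/s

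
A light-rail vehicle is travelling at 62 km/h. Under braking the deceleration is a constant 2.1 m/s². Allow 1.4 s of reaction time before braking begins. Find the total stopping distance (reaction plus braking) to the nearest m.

62 km/h ÷ 3.6 = 17.2222 m/s.
Reaction distance = v·t_r = 17.2222 × 1.4 = 24.111 m.
Braking distance = v²/(2a) = 17.2222² / (2 × 2.100) = 296.604 / 4.200 = 70.620 m.
Total = 24.111 + 70.620 = 94.731 m.

Total stopping distance ≈ 95 m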